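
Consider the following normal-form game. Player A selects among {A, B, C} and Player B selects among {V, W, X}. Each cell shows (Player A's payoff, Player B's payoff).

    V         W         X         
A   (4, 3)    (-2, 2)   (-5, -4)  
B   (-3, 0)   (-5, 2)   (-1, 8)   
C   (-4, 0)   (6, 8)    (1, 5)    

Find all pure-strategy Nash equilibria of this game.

(A, V) and (C, W)

A profile is a Nash equilibrium when each player is best-responding to the other.
Player A's best responses — vs V: A (payoff 4); vs W: C (payoff 6); vs X: C (payoff 1).
Player B's best responses — vs A: V (payoff 3); vs B: X (payoff 8); vs C: W (payoff 8).
Mutual best responses occur at (A, V) and (C, W); at each, neither player gains by switching.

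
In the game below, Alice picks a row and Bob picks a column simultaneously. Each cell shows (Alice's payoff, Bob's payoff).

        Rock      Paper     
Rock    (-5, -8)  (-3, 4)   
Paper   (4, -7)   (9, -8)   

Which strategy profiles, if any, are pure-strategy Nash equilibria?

(Paper, Rock)

A profile is a Nash equilibrium when each player is best-responding to the other.
Alice's best responses — vs Rock: Paper (payoff 4); vs Paper: Paper (payoff 9).
Bob's best responses — vs Rock: Paper (payoff 4); vs Paper: Rock (payoff -7).
The only mutual best response is (Paper, Rock); neither player gains by switching there.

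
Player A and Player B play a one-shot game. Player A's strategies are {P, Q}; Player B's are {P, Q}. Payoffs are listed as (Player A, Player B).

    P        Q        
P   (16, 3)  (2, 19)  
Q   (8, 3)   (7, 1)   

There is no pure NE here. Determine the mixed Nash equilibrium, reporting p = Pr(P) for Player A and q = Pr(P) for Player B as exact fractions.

p = 1/9, q = 5/13

In a mixed NE each player is indifferent between their pure strategies, so the opponent's mix sets the indifference.
Player B indifferent between P and Q: p·3 + (1−p)·3 = p·19 + (1−p)·1 ⟹ 3 + 0p = 1 + 18p ⟹ p = 1/9.
Player A indifferent between P and Q: q·16 + (1−q)·2 = q·8 + (1−q)·7 ⟹ 2 + 14q = 7 + 1q ⟹ q = 5/13.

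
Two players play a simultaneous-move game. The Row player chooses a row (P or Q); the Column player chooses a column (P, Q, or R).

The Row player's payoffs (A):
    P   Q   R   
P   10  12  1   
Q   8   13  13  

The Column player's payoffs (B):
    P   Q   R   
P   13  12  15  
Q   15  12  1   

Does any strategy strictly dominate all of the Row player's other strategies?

None

A strategy is strictly dominant if it gives the Row player a strictly higher payoff than every other strategy, against every choice by the opponent.
P is not dominant: against Q, Q gives 13 > 12.
Q is not dominant: against P, P gives 10 > 8.
No single strategy is best against every opponent action.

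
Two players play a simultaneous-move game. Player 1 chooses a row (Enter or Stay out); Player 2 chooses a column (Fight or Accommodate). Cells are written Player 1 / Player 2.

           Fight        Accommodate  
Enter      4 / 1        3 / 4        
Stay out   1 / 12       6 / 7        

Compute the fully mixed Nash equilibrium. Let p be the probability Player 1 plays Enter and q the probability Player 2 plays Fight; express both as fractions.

In a mixed NE each player is indifferent between their pure strategies, so the opponent's mix sets the indifference.
Player 2 indifferent between Fight and Accommodate: p·1 + (1−p)·12 = p·4 + (1−p)·7 ⟹ 12 + (-11)p = 7 + (-3)p ⟹ p = 5/8.
Player 1 indifferent between Enter and Stay out: q·4 + (1−q)·3 = q·1 + (1−q)·6 ⟹ 3 + 1q = 6 + (-5)q ⟹ q = 1/2.

p = 5/8, q = 1/2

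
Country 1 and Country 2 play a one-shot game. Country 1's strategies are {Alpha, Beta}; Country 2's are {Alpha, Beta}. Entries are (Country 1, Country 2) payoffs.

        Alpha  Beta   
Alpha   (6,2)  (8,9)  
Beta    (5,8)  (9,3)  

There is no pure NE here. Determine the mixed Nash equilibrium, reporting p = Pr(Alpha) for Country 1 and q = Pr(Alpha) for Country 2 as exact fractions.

Each player's mixing probability is pinned down by making the *other* player indifferent.
Country 2 indifferent between Alpha and Beta: p·2 + (1−p)·8 = p·9 + (1−p)·3 ⟹ 8 + (-6)p = 3 + 6p ⟹ p = 5/12.
Country 1 indifferent between Alpha and Beta: q·6 + (1−q)·8 = q·5 + (1−q)·9 ⟹ 8 + (-2)q = 9 + (-4)q ⟹ q = 1/2.

p = 5/12, q = 1/2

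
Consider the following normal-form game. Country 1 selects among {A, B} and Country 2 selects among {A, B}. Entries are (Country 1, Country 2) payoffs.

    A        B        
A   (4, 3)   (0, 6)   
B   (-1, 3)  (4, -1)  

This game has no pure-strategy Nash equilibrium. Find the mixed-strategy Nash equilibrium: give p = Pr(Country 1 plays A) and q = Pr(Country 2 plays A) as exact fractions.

In a mixed NE each player is indifferent between their pure strategies, so the opponent's mix sets the indifference.
Country 2 indifferent between A and B: p·3 + (1−p)·3 = p·6 + (1−p)·(-1) ⟹ 3 + 0p = (-1) + 7p ⟹ p = 4/7.
Country 1 indifferent between A and B: q·4 + (1−q)·0 = q·(-1) + (1−q)·4 ⟹ 0 + 4q = 4 + (-5)q ⟹ q = 4/9.

p = 4/7, q = 4/9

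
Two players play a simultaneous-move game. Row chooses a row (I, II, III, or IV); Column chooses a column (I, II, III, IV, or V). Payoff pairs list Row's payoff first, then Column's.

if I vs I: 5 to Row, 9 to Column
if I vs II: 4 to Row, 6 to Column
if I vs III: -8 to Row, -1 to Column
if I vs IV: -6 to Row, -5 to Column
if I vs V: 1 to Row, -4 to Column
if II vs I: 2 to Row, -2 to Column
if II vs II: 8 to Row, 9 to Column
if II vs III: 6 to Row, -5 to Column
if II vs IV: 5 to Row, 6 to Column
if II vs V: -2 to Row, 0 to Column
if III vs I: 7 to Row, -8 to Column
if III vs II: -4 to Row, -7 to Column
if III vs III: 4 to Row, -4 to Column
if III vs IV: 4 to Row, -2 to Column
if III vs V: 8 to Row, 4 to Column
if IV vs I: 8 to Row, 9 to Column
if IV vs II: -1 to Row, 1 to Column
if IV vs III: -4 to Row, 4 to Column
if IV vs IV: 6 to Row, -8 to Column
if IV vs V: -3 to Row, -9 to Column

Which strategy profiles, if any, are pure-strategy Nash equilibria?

(II, II), (III, V), and (IV, I)

A profile is a Nash equilibrium when each player is best-responding to the other.
Row's best responses — vs I: IV (payoff 8); vs II: II (payoff 8); vs III: II (payoff 6); vs IV: IV (payoff 6); vs V: III (payoff 8).
Column's best responses — vs I: I (payoff 9); vs II: II (payoff 9); vs III: V (payoff 4); vs IV: I (payoff 9).
Mutual best responses occur at (II, II), (III, V), and (IV, I); at each, neither player gains by switching.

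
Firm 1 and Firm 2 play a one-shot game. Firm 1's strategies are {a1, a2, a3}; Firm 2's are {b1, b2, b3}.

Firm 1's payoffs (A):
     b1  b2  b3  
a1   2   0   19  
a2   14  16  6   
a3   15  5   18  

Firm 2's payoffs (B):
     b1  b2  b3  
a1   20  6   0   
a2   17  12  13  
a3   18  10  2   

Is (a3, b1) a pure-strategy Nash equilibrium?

Holding Firm 2 at b1: Firm 1 gets 15 from a3, versus 2 from a1, 14 from a2. No profitable deviation for Firm 1.
Holding Firm 1 at a3: Firm 2 gets 18 from b1, versus 10 from b2, 2 from b3. No profitable deviation for Firm 2 either.

Yes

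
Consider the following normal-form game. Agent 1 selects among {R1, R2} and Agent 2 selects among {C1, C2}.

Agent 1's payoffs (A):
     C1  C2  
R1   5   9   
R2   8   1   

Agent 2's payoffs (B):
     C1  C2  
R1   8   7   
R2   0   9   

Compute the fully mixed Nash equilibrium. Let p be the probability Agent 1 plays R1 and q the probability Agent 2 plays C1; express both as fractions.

Each player's mixing probability is pinned down by making the *other* player indifferent.
Agent 2 indifferent between C1 and C2: p·8 + (1−p)·0 = p·7 + (1−p)·9 ⟹ 0 + 8p = 9 + (-2)p ⟹ p = 9/10.
Agent 1 indifferent between R1 and R2: q·5 + (1−q)·9 = q·8 + (1−q)·1 ⟹ 9 + (-4)q = 1 + 7q ⟹ q = 8/11.

p = 9/10, q = 8/11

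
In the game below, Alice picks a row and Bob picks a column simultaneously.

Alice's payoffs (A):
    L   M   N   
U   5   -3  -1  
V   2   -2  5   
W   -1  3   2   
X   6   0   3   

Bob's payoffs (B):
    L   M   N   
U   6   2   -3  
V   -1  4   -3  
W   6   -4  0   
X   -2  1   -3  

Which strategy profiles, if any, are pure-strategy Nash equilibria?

Find each player's best response to every opponent strategy; NE are the intersections.
Alice's best responses — vs L: X (payoff 6); vs M: W (payoff 3); vs N: V (payoff 5).
Bob's best responses — vs U: L (payoff 6); vs V: M (payoff 4); vs W: L (payoff 6); vs X: M (payoff 1).
No cell has both players best-responding. For instance, Alice's best reply to N is V, but against V Bob prefers M over N.

There is no pure-strategy Nash equilibrium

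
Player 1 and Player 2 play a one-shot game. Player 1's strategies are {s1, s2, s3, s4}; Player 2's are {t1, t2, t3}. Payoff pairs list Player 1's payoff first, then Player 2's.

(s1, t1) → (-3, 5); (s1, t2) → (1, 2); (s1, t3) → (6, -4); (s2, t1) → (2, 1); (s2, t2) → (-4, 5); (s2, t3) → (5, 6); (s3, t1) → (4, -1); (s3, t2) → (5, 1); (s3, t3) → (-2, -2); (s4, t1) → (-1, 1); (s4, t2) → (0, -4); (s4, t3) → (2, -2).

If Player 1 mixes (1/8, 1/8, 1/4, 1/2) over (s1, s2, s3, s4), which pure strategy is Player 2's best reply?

Compute Player 2's expected payoff from each pure strategy against the given mix.
t1: (1/8)·5 + (1/8)·1 + (1/4)·(-1) + (1/2)·1 = 1
t2: (1/8)·2 + (1/8)·5 + (1/4)·1 + (1/2)·(-4) = -7/8
t3: (1/8)·(-4) + (1/8)·6 + (1/4)·(-2) + (1/2)·(-2) = -5/4
Highest expected payoff is 1, from t1.

t1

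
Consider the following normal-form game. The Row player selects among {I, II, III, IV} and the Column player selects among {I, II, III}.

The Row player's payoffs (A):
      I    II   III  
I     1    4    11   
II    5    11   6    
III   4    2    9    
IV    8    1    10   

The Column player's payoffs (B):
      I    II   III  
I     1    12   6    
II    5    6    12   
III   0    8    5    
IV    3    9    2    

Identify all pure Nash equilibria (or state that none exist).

Check mutual best responses: a cell is a NE iff neither player can gain by unilaterally deviating.
The Row player's best responses — vs I: IV (payoff 8); vs II: II (payoff 11); vs III: I (payoff 11).
The Column player's best responses — vs I: II (payoff 12); vs II: III (payoff 12); vs III: II (payoff 8); vs IV: II (payoff 9).
No cell has both players best-responding. For instance, the Row player's best reply to II is II, but against II the Column player prefers III over II.

No pure-strategy Nash equilibrium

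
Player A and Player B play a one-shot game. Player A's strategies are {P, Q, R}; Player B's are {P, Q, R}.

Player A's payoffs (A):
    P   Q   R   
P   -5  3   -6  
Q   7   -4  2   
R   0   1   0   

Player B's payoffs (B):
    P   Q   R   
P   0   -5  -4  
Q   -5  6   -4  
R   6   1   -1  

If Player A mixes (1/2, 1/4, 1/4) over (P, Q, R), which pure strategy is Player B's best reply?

P

Compute Player B's expected payoff from each pure strategy against the given mix.
P: (1/2)·0 + (1/4)·(-5) + (1/4)·6 = 1/4
Q: (1/2)·(-5) + (1/4)·6 + (1/4)·1 = -3/4
R: (1/2)·(-4) + (1/4)·(-4) + (1/4)·(-1) = -13/4
Highest expected payoff is 1/4, from P.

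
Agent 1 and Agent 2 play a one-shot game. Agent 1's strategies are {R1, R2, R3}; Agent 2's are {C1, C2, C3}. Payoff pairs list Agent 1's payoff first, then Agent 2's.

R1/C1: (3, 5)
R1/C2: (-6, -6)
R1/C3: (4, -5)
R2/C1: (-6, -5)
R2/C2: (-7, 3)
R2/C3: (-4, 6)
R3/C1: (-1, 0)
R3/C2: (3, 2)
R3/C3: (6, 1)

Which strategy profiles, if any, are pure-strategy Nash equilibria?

Find each player's best response to every opponent strategy; NE are the intersections.
Agent 1's best responses — vs C1: R1 (payoff 3); vs C2: R3 (payoff 3); vs C3: R3 (payoff 6).
Agent 2's best responses — vs R1: C1 (payoff 5); vs R2: C3 (payoff 6); vs R3: C2 (payoff 2).
Mutual best responses occur at (R1, C1) and (R3, C2); at each, neither player gains by switching.

(R1, C1) and (R3, C2)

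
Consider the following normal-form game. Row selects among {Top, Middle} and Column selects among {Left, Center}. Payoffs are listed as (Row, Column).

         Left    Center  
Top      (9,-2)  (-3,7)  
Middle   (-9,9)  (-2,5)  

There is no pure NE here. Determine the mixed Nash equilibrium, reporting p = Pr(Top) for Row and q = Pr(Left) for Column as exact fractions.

p = 4/13, q = 1/19

Each player's mixing probability is pinned down by making the *other* player indifferent.
Column indifferent between Left and Center: p·(-2) + (1−p)·9 = p·7 + (1−p)·5 ⟹ 9 + (-11)p = 5 + 2p ⟹ p = 4/13.
Row indifferent between Top and Middle: q·9 + (1−q)·(-3) = q·(-9) + (1−q)·(-2) ⟹ (-3) + 12q = (-2) + (-7)q ⟹ q = 1/19.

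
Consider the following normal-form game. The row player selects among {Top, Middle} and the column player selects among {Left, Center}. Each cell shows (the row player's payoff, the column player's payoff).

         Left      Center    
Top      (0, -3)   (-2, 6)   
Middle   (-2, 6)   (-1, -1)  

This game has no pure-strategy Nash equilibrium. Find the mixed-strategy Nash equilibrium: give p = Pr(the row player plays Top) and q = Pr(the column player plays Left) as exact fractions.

Each player's mixing probability is pinned down by making the *other* player indifferent.
The column player indifferent between Left and Center: p·(-3) + (1−p)·6 = p·6 + (1−p)·(-1) ⟹ 6 + (-9)p = (-1) + 7p ⟹ p = 7/16.
The row player indifferent between Top and Middle: q·0 + (1−q)·(-2) = q·(-2) + (1−q)·(-1) ⟹ (-2) + 2q = (-1) + (-1)q ⟹ q = 1/3.

p = 7/16, q = 1/3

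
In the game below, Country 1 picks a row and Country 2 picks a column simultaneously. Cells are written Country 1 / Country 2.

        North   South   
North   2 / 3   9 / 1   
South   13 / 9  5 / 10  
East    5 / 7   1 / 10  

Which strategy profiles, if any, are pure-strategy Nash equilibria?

Check mutual best responses: a cell is a NE iff neither player can gain by unilaterally deviating.
Country 1's best responses — vs North: South (payoff 13); vs South: North (payoff 9).
Country 2's best responses — vs North: North (payoff 3); vs South: South (payoff 10); vs East: South (payoff 10).
No cell has both players best-responding. For instance, Country 1's best reply to South is North, but against North Country 2 prefers North over South.

No pure-strategy Nash equilibrium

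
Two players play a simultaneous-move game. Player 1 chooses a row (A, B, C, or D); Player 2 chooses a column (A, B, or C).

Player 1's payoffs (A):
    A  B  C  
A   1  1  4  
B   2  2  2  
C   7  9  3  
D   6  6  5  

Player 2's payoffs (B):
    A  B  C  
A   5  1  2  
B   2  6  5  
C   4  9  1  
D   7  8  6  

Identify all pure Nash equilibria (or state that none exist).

(C, B)

Check mutual best responses: a cell is a NE iff neither player can gain by unilaterally deviating.
Player 1's best responses — vs A: C (payoff 7); vs B: C (payoff 9); vs C: D (payoff 5).
Player 2's best responses — vs A: A (payoff 5); vs B: B (payoff 6); vs C: B (payoff 9); vs D: B (payoff 8).
The only mutual best response is (C, B); neither player gains by switching there.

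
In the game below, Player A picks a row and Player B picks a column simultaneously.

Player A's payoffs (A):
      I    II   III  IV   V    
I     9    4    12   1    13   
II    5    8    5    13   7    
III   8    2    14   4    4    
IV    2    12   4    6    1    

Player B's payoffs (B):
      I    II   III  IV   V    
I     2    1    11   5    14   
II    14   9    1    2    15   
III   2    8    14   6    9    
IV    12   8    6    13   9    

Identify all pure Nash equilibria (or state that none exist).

(I, V) and (III, III)

A profile is a Nash equilibrium when each player is best-responding to the other.
Player A's best responses — vs I: I (payoff 9); vs II: IV (payoff 12); vs III: III (payoff 14); vs IV: II (payoff 13); vs V: I (payoff 13).
Player B's best responses — vs I: V (payoff 14); vs II: V (payoff 15); vs III: III (payoff 14); vs IV: IV (payoff 13).
Mutual best responses occur at (I, V) and (III, III); at each, neither player gains by switching.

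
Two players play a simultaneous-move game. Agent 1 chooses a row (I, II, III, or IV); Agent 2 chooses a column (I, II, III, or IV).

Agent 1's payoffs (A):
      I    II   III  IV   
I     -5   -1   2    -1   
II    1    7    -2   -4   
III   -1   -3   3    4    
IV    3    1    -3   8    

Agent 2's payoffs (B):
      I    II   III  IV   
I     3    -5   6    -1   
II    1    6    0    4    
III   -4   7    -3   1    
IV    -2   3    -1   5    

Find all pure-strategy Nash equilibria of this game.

(II, II) and (IV, IV)

A profile is a Nash equilibrium when each player is best-responding to the other.
Agent 1's best responses — vs I: IV (payoff 3); vs II: II (payoff 7); vs III: III (payoff 3); vs IV: IV (payoff 8).
Agent 2's best responses — vs I: III (payoff 6); vs II: II (payoff 6); vs III: II (payoff 7); vs IV: IV (payoff 5).
Mutual best responses occur at (II, II) and (IV, IV); at each, neither player gains by switching.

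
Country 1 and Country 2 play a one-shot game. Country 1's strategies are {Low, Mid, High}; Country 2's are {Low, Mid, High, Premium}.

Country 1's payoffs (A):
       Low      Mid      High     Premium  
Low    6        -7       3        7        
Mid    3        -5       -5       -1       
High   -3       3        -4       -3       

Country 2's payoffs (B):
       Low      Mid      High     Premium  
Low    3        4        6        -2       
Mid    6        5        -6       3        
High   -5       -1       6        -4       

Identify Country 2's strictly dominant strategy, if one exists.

Check whether one of Country 2's strategies beats all alternatives regardless of what the opponent does.
Low is not dominant: against Low, Mid gives 4 > 3.
Mid is not dominant: against Low, High gives 6 > 4.
High is not dominant: against Mid, Low gives 6 > -6.
Premium is not dominant: against Low, Low gives 3 > -2.
No single strategy is best against every opponent action.

None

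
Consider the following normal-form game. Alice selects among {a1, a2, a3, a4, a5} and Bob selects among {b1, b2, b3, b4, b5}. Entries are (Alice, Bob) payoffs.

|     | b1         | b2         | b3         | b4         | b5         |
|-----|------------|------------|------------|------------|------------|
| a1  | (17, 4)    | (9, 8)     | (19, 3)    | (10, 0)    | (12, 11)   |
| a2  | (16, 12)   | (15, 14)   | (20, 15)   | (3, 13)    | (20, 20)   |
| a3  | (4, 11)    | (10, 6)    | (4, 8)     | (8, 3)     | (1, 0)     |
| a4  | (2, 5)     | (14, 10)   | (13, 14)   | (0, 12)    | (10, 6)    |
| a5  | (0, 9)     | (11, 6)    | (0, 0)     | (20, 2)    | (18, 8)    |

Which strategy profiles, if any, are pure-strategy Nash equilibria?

Check mutual best responses: a cell is a NE iff neither player can gain by unilaterally deviating.
Alice's best responses — vs b1: a1 (payoff 17); vs b2: a2 (payoff 15); vs b3: a2 (payoff 20); vs b4: a5 (payoff 20); vs b5: a2 (payoff 20).
Bob's best responses — vs a1: b5 (payoff 11); vs a2: b5 (payoff 20); vs a3: b1 (payoff 11); vs a4: b3 (payoff 14); vs a5: b1 (payoff 9).
The only mutual best response is (a2, b5); neither player gains by switching there.

(a2, b5)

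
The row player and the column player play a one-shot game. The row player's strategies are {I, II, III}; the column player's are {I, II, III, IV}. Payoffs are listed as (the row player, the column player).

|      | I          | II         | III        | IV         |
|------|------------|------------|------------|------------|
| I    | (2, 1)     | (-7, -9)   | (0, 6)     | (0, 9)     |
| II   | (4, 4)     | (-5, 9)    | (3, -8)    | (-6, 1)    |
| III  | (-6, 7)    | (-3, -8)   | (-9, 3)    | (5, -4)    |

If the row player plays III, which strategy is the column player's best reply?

I

With the row player fixed at III, the column player's payoffs are: I → 7, II → -8, III → 3, IV → -4.
The maximum is 7, achieved by I.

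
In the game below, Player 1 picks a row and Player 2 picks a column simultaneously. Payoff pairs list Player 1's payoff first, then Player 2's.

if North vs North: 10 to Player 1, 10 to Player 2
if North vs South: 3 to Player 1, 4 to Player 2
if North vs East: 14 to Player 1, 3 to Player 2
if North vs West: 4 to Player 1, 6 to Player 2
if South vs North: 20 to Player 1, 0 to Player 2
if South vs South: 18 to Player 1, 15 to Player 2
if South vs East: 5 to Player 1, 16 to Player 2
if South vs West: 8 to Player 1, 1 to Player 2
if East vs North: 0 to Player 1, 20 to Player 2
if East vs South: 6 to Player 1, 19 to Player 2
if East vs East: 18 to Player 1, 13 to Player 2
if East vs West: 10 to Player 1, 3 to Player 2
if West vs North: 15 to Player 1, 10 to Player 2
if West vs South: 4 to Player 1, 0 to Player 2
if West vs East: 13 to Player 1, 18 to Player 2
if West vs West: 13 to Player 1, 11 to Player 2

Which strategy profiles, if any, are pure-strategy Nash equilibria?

No pure-strategy Nash equilibrium

A profile is a Nash equilibrium when each player is best-responding to the other.
Player 1's best responses — vs North: South (payoff 20); vs South: South (payoff 18); vs East: East (payoff 18); vs West: West (payoff 13).
Player 2's best responses — vs North: North (payoff 10); vs South: East (payoff 16); vs East: North (payoff 20); vs West: East (payoff 18).
No cell has both players best-responding. For instance, Player 1's best reply to West is West, but against West Player 2 prefers East over West.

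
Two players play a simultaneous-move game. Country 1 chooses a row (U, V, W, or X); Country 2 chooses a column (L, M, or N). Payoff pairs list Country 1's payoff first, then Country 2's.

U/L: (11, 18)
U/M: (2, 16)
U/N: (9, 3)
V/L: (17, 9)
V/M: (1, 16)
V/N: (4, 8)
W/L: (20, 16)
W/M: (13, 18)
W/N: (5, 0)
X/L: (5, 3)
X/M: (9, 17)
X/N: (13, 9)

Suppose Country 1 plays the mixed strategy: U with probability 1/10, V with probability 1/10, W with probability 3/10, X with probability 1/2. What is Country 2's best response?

M

Country 2's best reply maximizes expected payoff against the mix.
L: (1/10)·18 + (1/10)·9 + (3/10)·16 + (1/2)·3 = 9
M: (1/10)·16 + (1/10)·16 + (3/10)·18 + (1/2)·17 = 171/10
N: (1/10)·3 + (1/10)·8 + (3/10)·0 + (1/2)·9 = 28/5
Highest expected payoff is 171/10, from M.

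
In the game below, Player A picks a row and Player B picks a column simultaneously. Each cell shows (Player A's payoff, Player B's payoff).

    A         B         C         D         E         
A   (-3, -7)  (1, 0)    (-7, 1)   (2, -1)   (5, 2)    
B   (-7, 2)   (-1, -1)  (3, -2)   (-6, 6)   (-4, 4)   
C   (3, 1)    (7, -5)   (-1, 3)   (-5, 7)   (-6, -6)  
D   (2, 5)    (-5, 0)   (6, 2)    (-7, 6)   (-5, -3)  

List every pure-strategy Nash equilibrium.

Check mutual best responses: a cell is a NE iff neither player can gain by unilaterally deviating.
Player A's best responses — vs A: C (payoff 3); vs B: C (payoff 7); vs C: D (payoff 6); vs D: A (payoff 2); vs E: A (payoff 5).
Player B's best responses — vs A: E (payoff 2); vs B: D (payoff 6); vs C: D (payoff 7); vs D: D (payoff 6).
The only mutual best response is (A, E); neither player gains by switching there.

(A, E)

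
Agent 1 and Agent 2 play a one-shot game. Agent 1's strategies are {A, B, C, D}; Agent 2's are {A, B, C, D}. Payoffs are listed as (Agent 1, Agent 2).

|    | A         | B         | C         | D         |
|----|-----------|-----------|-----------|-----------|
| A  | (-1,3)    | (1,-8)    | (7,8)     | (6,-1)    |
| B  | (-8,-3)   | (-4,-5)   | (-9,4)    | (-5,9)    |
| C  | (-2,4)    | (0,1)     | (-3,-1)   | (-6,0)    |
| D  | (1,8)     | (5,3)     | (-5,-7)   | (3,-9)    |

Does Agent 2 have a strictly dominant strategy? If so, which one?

No strictly dominant strategy

A strategy is strictly dominant if it gives Agent 2 a strictly higher payoff than every other strategy, against every choice by the opponent.
A is not dominant: against A, C gives 8 > 3.
B is not dominant: against A, A gives 3 > -8.
C is not dominant: against B, D gives 9 > 4.
D is not dominant: against A, A gives 3 > -1.
No single strategy is best against every opponent action.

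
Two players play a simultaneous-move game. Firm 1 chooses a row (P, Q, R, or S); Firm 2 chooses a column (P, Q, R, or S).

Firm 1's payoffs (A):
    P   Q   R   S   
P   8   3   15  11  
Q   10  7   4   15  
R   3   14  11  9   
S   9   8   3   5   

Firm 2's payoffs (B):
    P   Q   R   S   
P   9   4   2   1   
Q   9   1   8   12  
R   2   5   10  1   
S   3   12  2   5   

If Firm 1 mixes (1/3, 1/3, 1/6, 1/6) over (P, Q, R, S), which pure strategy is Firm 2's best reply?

P

Compute Firm 2's expected payoff from each pure strategy against the given mix.
P: (1/3)·9 + (1/3)·9 + (1/6)·2 + (1/6)·3 = 41/6
Q: (1/3)·4 + (1/3)·1 + (1/6)·5 + (1/6)·12 = 9/2
R: (1/3)·2 + (1/3)·8 + (1/6)·10 + (1/6)·2 = 16/3
S: (1/3)·1 + (1/3)·12 + (1/6)·1 + (1/6)·5 = 16/3
Highest expected payoff is 41/6, from P.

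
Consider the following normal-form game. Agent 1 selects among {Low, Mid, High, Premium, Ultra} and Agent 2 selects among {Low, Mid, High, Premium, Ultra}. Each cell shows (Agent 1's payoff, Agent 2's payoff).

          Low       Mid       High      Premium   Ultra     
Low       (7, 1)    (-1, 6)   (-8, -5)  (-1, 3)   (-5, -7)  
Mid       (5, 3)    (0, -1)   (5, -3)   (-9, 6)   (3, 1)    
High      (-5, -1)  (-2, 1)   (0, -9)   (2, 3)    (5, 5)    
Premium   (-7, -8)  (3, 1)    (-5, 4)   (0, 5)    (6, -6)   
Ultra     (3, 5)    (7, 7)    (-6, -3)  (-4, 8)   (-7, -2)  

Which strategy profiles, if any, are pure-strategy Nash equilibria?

No pure-strategy Nash equilibrium

Find each player's best response to every opponent strategy; NE are the intersections.
Agent 1's best responses — vs Low: Low (payoff 7); vs Mid: Ultra (payoff 7); vs High: Mid (payoff 5); vs Premium: High (payoff 2); vs Ultra: Premium (payoff 6).
Agent 2's best responses — vs Low: Mid (payoff 6); vs Mid: Premium (payoff 6); vs High: Ultra (payoff 5); vs Premium: Premium (payoff 5); vs Ultra: Premium (payoff 8).
No cell has both players best-responding. For instance, Agent 1's best reply to High is Mid, but against Mid Agent 2 prefers Premium over High.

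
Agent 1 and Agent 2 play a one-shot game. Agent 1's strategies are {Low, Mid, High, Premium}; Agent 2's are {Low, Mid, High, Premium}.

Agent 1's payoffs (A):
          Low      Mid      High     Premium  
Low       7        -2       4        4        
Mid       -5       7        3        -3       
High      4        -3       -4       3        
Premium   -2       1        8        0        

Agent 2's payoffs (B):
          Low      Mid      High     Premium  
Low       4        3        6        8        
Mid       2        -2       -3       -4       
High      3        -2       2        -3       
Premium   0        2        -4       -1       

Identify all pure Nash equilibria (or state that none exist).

(Low, Premium)

A profile is a Nash equilibrium when each player is best-responding to the other.
Agent 1's best responses — vs Low: Low (payoff 7); vs Mid: Mid (payoff 7); vs High: Premium (payoff 8); vs Premium: Low (payoff 4).
Agent 2's best responses — vs Low: Premium (payoff 8); vs Mid: Low (payoff 2); vs High: Low (payoff 3); vs Premium: Mid (payoff 2).
The only mutual best response is (Low, Premium); neither player gains by switching there.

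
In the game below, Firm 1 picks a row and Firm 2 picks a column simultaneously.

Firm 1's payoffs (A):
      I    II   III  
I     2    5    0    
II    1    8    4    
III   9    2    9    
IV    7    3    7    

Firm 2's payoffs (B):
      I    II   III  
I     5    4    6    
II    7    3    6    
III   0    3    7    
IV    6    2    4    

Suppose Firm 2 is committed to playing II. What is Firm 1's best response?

II

With Firm 2 fixed at II, Firm 1's payoffs are: I → 5, II → 8, III → 2, IV → 3.
The maximum is 8, achieved by II.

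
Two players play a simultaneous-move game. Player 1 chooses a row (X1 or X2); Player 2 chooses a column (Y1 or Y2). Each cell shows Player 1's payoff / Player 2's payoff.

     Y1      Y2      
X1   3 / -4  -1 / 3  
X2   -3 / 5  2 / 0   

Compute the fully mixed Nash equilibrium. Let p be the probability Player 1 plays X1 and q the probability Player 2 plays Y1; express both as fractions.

p = 5/12, q = 1/3

In a mixed NE each player is indifferent between their pure strategies, so the opponent's mix sets the indifference.
Player 2 indifferent between Y1 and Y2: p·(-4) + (1−p)·5 = p·3 + (1−p)·0 ⟹ 5 + (-9)p = 0 + 3p ⟹ p = 5/12.
Player 1 indifferent between X1 and X2: q·3 + (1−q)·(-1) = q·(-3) + (1−q)·2 ⟹ (-1) + 4q = 2 + (-5)q ⟹ q = 1/3.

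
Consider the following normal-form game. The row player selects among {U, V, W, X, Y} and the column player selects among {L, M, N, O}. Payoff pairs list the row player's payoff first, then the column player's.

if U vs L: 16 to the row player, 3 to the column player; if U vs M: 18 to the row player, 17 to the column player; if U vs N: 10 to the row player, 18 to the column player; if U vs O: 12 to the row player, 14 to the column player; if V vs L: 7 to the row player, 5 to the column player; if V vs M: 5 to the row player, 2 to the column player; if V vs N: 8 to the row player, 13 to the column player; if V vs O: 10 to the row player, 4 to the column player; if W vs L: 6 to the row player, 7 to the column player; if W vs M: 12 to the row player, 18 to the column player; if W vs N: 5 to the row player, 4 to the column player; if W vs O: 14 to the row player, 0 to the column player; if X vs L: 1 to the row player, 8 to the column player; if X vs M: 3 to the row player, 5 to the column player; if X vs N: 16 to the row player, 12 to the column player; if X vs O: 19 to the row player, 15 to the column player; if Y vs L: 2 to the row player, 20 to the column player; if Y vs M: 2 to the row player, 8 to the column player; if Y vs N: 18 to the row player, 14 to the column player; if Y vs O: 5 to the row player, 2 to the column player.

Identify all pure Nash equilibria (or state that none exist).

(X, O)

A profile is a Nash equilibrium when each player is best-responding to the other.
The row player's best responses — vs L: U (payoff 16); vs M: U (payoff 18); vs N: Y (payoff 18); vs O: X (payoff 19).
The column player's best responses — vs U: N (payoff 18); vs V: N (payoff 13); vs W: M (payoff 18); vs X: O (payoff 15); vs Y: L (payoff 20).
The only mutual best response is (X, O); neither player gains by switching there.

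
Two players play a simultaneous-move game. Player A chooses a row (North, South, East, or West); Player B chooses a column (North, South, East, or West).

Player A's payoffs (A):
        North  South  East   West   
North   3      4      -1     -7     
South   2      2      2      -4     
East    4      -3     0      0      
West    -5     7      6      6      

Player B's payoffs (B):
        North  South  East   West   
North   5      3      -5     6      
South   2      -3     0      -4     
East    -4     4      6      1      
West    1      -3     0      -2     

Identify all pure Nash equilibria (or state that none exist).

No pure-strategy Nash equilibrium

Find each player's best response to every opponent strategy; NE are the intersections.
Player A's best responses — vs North: East (payoff 4); vs South: West (payoff 7); vs East: West (payoff 6); vs West: West (payoff 6).
Player B's best responses — vs North: West (payoff 6); vs South: North (payoff 2); vs East: East (payoff 6); vs West: North (payoff 1).
No cell has both players best-responding. For instance, Player A's best reply to West is West, but against West Player B prefers North over West.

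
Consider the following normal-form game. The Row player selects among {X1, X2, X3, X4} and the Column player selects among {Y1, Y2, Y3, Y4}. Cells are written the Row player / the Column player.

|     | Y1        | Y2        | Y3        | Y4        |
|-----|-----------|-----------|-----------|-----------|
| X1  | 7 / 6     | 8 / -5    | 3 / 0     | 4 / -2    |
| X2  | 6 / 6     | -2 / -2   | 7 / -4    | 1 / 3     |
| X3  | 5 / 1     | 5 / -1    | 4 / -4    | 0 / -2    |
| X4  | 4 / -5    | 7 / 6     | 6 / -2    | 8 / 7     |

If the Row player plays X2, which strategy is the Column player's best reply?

Y1

With the Row player fixed at X2, the Column player's payoffs are: Y1 → 6, Y2 → -2, Y3 → -4, Y4 → 3.
The maximum is 6, achieved by Y1.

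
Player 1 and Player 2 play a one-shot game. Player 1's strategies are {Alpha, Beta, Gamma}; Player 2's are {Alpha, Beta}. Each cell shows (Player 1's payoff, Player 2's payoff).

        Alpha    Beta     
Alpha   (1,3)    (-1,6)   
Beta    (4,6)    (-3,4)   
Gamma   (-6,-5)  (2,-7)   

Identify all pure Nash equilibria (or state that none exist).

(Beta, Alpha)

A profile is a Nash equilibrium when each player is best-responding to the other.
Player 1's best responses — vs Alpha: Beta (payoff 4); vs Beta: Gamma (payoff 2).
Player 2's best responses — vs Alpha: Beta (payoff 6); vs Beta: Alpha (payoff 6); vs Gamma: Alpha (payoff -5).
The only mutual best response is (Beta, Alpha); neither player gains by switching there.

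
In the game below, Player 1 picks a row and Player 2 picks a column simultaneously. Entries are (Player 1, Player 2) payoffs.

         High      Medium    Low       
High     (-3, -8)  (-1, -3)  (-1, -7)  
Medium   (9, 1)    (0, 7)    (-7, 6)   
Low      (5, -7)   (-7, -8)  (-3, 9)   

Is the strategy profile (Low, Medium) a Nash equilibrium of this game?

Holding Player 2 at Medium: Player 1 gets -7 from Low but could get 0 by switching to Medium. Player 1 has a profitable deviation.

No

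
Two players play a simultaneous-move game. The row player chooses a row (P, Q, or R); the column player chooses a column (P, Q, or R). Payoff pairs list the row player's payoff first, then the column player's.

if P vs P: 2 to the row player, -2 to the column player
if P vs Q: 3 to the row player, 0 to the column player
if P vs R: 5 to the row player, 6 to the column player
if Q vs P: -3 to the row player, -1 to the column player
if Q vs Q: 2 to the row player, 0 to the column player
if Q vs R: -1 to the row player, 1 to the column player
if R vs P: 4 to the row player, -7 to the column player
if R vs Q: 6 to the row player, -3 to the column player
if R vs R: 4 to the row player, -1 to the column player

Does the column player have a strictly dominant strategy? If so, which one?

Check whether one of the column player's strategies beats all alternatives regardless of what the opponent does.
R strictly dominates: vs P: 6 > each of {-2, 0}; vs Q: 1 > each of {-1, 0}; vs R: -1 > each of {-7, -3}.

R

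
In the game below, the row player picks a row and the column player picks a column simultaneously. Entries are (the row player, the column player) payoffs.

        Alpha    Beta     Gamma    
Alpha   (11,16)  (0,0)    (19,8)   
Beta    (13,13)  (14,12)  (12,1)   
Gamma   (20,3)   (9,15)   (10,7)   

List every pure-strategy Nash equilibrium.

Find each player's best response to every opponent strategy; NE are the intersections.
The row player's best responses — vs Alpha: Gamma (payoff 20); vs Beta: Beta (payoff 14); vs Gamma: Alpha (payoff 19).
The column player's best responses — vs Alpha: Alpha (payoff 16); vs Beta: Alpha (payoff 13); vs Gamma: Beta (payoff 15).
No cell has both players best-responding. For instance, the row player's best reply to Gamma is Alpha, but against Alpha the column player prefers Alpha over Gamma.

None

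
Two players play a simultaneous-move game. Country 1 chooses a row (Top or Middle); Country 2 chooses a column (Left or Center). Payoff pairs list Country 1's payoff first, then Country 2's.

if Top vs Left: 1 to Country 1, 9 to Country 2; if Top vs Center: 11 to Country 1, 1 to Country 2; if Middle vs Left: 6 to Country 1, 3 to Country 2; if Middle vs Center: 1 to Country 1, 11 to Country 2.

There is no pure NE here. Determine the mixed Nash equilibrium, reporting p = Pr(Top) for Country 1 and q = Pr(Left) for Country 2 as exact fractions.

Each player's mixing probability is pinned down by making the *other* player indifferent.
Country 2 indifferent between Left and Center: p·9 + (1−p)·3 = p·1 + (1−p)·11 ⟹ 3 + 6p = 11 + (-10)p ⟹ p = 1/2.
Country 1 indifferent between Top and Middle: q·1 + (1−q)·11 = q·6 + (1−q)·1 ⟹ 11 + (-10)q = 1 + 5q ⟹ q = 2/3.

p = 1/2, q = 2/3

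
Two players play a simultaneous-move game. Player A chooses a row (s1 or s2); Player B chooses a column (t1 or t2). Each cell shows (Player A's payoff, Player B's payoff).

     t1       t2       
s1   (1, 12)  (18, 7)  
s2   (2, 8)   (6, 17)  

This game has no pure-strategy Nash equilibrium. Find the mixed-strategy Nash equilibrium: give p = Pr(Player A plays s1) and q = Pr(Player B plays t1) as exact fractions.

p = 9/14, q = 12/13

Each player's mixing probability is pinned down by making the *other* player indifferent.
Player B indifferent between t1 and t2: p·12 + (1−p)·8 = p·7 + (1−p)·17 ⟹ 8 + 4p = 17 + (-10)p ⟹ p = 9/14.
Player A indifferent between s1 and s2: q·1 + (1−q)·18 = q·2 + (1−q)·6 ⟹ 18 + (-17)q = 6 + (-4)q ⟹ q = 12/13.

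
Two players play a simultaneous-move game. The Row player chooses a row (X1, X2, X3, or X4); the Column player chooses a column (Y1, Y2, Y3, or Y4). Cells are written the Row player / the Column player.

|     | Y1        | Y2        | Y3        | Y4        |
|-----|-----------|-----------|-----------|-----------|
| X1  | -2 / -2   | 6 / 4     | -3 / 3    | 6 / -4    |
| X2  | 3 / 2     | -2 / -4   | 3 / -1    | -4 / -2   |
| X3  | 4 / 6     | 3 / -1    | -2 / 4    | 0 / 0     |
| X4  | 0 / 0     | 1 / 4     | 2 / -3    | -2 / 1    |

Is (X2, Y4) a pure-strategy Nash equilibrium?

Holding the Column player at Y4: the Row player gets -4 from X2 but could get 6 by switching to X1. The Row player has a profitable deviation.

No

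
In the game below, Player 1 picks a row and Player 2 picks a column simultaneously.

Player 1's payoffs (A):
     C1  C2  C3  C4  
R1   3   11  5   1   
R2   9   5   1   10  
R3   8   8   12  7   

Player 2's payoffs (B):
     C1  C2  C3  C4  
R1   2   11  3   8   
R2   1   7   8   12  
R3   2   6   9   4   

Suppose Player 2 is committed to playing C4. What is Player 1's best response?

With Player 2 fixed at C4, Player 1's payoffs are: R1 → 1, R2 → 10, R3 → 7.
The maximum is 10, achieved by R2.

R2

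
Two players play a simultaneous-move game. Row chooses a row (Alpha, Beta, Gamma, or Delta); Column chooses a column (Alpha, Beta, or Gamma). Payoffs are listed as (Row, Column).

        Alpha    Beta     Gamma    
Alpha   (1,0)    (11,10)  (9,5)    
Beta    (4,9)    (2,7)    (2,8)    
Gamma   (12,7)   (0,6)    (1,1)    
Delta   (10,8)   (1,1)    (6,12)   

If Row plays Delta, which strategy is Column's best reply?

Gamma

With Row fixed at Delta, Column's payoffs are: Alpha → 8, Beta → 1, Gamma → 12.
The maximum is 12, achieved by Gamma.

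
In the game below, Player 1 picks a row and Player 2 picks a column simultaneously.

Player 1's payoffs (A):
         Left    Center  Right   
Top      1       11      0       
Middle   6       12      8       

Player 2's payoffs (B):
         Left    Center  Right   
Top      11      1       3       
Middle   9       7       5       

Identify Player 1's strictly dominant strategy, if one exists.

Middle

Check whether one of Player 1's strategies beats all alternatives regardless of what the opponent does.
Middle strictly dominates: vs Left: 6 > 1; vs Center: 12 > 11; vs Right: 8 > 0.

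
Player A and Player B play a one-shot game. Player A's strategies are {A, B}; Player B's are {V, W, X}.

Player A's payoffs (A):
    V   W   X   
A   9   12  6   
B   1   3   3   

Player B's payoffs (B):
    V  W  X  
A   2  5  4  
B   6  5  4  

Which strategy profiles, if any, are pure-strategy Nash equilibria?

(A, W)

A profile is a Nash equilibrium when each player is best-responding to the other.
Player A's best responses — vs V: A (payoff 9); vs W: A (payoff 12); vs X: A (payoff 6).
Player B's best responses — vs A: W (payoff 5); vs B: V (payoff 6).
The only mutual best response is (A, W); neither player gains by switching there.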